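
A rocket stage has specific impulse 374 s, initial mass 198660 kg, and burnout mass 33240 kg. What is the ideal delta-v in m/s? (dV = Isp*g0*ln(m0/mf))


Ve = 374 * 9.81 = 3668.94 m/s
dV = 3668.94 * ln(198660/33240) = 6559 m/s

6559 m/s


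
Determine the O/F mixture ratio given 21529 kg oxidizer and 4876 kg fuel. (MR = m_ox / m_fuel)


MR = 21529 / 4876 = 4.42

4.42


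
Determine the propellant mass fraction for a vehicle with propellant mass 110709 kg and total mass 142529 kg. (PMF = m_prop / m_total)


PMF = 110709 / 142529 = 0.777

0.777


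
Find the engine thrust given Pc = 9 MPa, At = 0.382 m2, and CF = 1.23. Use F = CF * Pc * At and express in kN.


F = 1.23 * 9e6 * 0.382 = 4.2287e+06 N = 4228.7 kN

4228.7 kN


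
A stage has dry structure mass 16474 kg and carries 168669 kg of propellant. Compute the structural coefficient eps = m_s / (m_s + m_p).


eps = 16474 / (16474 + 168669) = 0.089

0.089


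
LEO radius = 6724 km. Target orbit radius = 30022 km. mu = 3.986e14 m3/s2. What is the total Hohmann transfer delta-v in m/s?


V1 = sqrt(mu/r1) = 7699.36 m/s
dV1 = V1*(sqrt(2*r2/(r1+r2)) - 1) = 2142.66 m/s
V2 = sqrt(mu/r2) = 3643.75 m/s
dV2 = V2*(1 - sqrt(2*r1/(r1+r2))) = 1439.44 m/s
Total dV = 3582 m/s

3582 m/s


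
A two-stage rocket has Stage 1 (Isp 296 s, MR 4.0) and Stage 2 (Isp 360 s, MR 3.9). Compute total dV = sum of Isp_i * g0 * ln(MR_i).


dV1 = 296 * 9.81 * ln(4.0) = 4025.5 m/s
dV2 = 360 * 9.81 * ln(3.9) = 4806.4 m/s
Total dV = 4025.5 + 4806.4 = 8831.9 m/s ~ 8832 m/s

8832 m/s


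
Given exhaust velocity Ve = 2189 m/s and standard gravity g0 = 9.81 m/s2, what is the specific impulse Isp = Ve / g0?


Isp = Ve / g0 = 2189 / 9.81 = 223.1 s

223.1 s


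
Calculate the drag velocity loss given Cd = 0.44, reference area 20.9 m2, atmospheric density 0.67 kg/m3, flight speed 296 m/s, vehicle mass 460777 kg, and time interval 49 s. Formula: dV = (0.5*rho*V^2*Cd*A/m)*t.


D = 0.5 * 0.67 * 296^2 * 0.44 * 20.9 = 269915.11 N
a = 269915.11 / 460777 = 0.5858 m/s2
dV = 0.5858 * 49 = 28.7 m/s

28.7 m/s


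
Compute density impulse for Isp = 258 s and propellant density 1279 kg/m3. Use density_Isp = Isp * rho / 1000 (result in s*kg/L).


rho*Isp = 258 * 1279 / 1000 = 330 s*kg/L

330 s*kg/L


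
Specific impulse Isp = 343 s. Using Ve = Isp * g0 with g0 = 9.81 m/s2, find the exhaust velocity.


Ve = Isp * g0 = 343 * 9.81 = 3364.8 m/s

3364.8 m/s


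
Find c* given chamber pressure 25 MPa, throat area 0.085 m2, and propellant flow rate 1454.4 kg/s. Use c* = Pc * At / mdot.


c* = 25e6 * 0.085 / 1454.4 = 1461 m/s

1461 m/s


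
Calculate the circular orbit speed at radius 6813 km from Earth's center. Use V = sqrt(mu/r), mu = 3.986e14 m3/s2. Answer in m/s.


V = sqrt(3.986e14 / 6813000) = 7649 m/s

7649 m/s


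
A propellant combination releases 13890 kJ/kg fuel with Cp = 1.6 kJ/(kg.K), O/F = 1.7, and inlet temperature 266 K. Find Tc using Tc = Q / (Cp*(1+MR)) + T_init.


Tc = 13890 / (1.6 * (1 + 1.7)) + 266 = 3481 K

3481 K


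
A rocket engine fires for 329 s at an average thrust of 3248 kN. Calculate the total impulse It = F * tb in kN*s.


It = 3248 * 329 = 1068592 kN*s

1068592 kN*s


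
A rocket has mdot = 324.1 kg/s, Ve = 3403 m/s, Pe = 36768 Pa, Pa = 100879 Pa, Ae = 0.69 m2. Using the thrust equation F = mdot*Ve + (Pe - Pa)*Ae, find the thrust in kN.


F = 324.1 * 3403 + (36768 - 100879) * 0.69 = 1.0587e+06 N = 1058.7 kN

1058.7 kN


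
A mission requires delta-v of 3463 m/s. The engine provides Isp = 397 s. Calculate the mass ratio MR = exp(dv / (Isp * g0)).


Ve = 397 * 9.81 = 3894.57 m/s
MR = exp(3463 / 3894.57) = 2.433

2.433


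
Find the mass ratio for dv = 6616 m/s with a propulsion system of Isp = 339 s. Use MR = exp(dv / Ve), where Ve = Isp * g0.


Ve = 339 * 9.81 = 3325.59 m/s
MR = exp(6616 / 3325.59) = 7.311

7.311


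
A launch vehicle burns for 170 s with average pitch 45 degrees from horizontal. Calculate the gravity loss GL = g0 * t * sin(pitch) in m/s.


GL = 9.81 * 170 * sin(45 deg) = 1179 m/s

1179 m/s


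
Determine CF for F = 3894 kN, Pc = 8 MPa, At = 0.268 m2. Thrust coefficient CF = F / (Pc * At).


CF = 3894000 / (8e6 * 0.268) = 1.82

1.82


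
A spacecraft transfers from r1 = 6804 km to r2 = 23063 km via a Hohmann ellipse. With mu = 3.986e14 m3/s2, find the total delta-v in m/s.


V1 = sqrt(mu/r1) = 7653.97 m/s
dV1 = V1*(sqrt(2*r2/(r1+r2)) - 1) = 1857.85 m/s
V2 = sqrt(mu/r2) = 4157.29 m/s
dV2 = V2*(1 - sqrt(2*r1/(r1+r2))) = 1351.14 m/s
Total dV = 3209 m/s

3209 m/s


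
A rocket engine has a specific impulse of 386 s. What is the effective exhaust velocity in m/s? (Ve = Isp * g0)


Ve = Isp * g0 = 386 * 9.81 = 3786.7 m/s

3786.7 m/s


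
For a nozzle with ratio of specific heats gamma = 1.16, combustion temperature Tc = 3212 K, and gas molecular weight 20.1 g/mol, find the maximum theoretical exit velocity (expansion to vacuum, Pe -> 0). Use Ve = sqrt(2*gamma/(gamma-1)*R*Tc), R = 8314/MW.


R = 8314 / 20.1 = 413.63 J/(kg.K)
Ve = sqrt(2 * 1.16 / (1.16 - 1) * 413.63 * 3212) = 4389 m/s

4389 m/s


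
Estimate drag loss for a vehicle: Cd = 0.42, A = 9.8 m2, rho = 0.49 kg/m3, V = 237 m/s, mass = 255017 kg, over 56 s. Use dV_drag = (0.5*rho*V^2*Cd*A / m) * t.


D = 0.5 * 0.49 * 237^2 * 0.42 * 9.8 = 56641.94 N
a = 56641.94 / 255017 = 0.2221 m/s2
dV = 0.2221 * 56 = 12.4 m/s

12.4 m/s


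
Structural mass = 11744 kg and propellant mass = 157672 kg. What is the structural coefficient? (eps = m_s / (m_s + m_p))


eps = 11744 / (11744 + 157672) = 0.0693

0.0693


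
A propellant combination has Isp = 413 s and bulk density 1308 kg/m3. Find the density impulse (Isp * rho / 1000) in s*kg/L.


rho*Isp = 413 * 1308 / 1000 = 540 s*kg/L

540 s*kg/L


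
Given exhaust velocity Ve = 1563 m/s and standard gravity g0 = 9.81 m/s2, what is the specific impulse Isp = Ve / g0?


Isp = Ve / g0 = 1563 / 9.81 = 159.3 s

159.3 s


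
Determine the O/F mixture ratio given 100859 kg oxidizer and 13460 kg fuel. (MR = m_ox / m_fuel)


MR = 100859 / 13460 = 7.49

7.49


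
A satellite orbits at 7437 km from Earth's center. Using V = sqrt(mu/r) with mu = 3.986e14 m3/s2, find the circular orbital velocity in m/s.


V = sqrt(3.986e14 / 7437000) = 7321 m/s

7321 m/s


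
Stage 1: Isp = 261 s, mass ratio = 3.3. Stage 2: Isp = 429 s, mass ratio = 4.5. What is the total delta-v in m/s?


dV1 = 261 * 9.81 * ln(3.3) = 3056.9 m/s
dV2 = 429 * 9.81 * ln(4.5) = 6329.9 m/s
Total dV = 3056.9 + 6329.9 = 9386.8 m/s ~ 9387 m/s

9387 m/s


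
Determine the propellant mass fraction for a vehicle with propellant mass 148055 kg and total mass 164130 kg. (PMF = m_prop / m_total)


PMF = 148055 / 164130 = 0.902

0.902


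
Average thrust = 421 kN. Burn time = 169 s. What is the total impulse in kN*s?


It = 421 * 169 = 71149 kN*s

71149 kN*s


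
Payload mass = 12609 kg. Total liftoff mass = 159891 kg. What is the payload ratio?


PR = 12609 / 159891 = 0.0789

0.0789


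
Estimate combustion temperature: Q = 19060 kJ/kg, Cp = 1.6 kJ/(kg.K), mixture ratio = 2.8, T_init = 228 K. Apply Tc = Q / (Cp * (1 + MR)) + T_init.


Tc = 19060 / (1.6 * (1 + 2.8)) + 228 = 3363 K

3363 K


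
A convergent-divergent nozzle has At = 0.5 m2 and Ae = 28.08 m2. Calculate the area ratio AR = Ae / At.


AR = 28.08 / 0.5 = 56.2

56.2


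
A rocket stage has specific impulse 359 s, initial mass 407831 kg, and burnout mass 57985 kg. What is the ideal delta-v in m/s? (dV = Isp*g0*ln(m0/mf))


Ve = 359 * 9.81 = 3521.79 m/s
dV = 3521.79 * ln(407831/57985) = 6870 m/s

6870 m/s


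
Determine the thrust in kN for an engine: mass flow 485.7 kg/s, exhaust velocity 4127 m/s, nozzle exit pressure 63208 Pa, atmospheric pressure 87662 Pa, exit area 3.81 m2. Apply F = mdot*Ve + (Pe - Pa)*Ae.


F = 485.7 * 4127 + (63208 - 87662) * 3.81 = 1.9113e+06 N = 1911.3 kN

1911.3 kN


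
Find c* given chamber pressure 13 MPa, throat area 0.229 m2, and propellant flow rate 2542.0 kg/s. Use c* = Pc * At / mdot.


c* = 13e6 * 0.229 / 2542.0 = 1171 m/s

1171 m/s


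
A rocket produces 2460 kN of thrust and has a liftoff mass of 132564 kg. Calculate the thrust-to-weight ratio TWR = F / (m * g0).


TWR = 2460000 / (132564 * 9.81) = 1.89

1.89


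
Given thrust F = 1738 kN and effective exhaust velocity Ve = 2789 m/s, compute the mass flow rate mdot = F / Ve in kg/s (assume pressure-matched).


mdot = F / Ve = 1738000 / 2789 = 623.2 kg/s

623.2 kg/s


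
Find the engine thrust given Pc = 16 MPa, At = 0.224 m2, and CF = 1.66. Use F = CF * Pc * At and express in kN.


F = 1.66 * 16e6 * 0.224 = 5.9494e+06 N = 5949.4 kN

5949.4 kN


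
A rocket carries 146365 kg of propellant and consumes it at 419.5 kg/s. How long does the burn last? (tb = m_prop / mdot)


tb = 146365 / 419.5 = 348.9 s

348.9 s


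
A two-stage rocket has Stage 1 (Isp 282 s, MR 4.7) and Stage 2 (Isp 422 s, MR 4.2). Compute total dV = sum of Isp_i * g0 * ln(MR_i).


dV1 = 282 * 9.81 * ln(4.7) = 4281.2 m/s
dV2 = 422 * 9.81 * ln(4.2) = 5941.0 m/s
Total dV = 4281.2 + 5941.0 = 10222.2 m/s ~ 10222 m/s

10222 m/s


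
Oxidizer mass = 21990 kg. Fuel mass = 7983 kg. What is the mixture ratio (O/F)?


MR = 21990 / 7983 = 2.75

2.75


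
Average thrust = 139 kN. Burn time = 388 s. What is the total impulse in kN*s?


It = 139 * 388 = 53932 kN*s

53932 kN*s


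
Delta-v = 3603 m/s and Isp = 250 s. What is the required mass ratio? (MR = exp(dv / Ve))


Ve = 250 * 9.81 = 2452.5 m/s
MR = exp(3603 / 2452.5) = 4.345

4.345


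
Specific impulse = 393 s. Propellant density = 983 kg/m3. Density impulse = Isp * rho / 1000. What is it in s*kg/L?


rho*Isp = 393 * 983 / 1000 = 386 s*kg/L

386 s*kg/L


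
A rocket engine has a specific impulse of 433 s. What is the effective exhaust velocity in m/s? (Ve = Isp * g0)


Ve = Isp * g0 = 433 * 9.81 = 4247.7 m/s

4247.7 m/s


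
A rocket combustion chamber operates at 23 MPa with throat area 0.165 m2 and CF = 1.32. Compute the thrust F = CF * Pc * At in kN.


F = 1.32 * 23e6 * 0.165 = 5.0094e+06 N = 5009.4 kN

5009.4 kN


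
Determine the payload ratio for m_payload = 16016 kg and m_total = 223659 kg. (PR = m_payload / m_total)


PR = 16016 / 223659 = 0.0716

0.0716


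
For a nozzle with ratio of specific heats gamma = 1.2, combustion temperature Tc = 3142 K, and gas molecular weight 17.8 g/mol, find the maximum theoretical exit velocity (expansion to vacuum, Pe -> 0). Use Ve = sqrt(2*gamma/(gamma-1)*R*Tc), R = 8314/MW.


R = 8314 / 17.8 = 467.08 J/(kg.K)
Ve = sqrt(2 * 1.2 / (1.2 - 1) * 467.08 * 3142) = 4197 m/s

4197 m/s


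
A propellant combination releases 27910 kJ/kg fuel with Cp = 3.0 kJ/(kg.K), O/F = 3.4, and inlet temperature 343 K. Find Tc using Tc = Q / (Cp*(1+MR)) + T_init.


Tc = 27910 / (3.0 * (1 + 3.4)) + 343 = 2457 K

2457 K


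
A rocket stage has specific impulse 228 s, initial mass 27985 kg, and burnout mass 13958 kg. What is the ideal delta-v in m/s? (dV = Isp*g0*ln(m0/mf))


Ve = 228 * 9.81 = 2236.68 m/s
dV = 2236.68 * ln(27985/13958) = 1556 m/s

1556 m/s


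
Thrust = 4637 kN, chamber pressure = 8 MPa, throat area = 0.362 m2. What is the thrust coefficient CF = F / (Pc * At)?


CF = 4637000 / (8e6 * 0.362) = 1.6

1.6


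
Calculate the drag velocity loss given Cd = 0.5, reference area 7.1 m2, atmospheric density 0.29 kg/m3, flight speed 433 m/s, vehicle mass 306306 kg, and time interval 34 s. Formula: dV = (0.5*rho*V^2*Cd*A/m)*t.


D = 0.5 * 0.29 * 433^2 * 0.5 * 7.1 = 96509.96 N
a = 96509.96 / 306306 = 0.3151 m/s2
dV = 0.3151 * 34 = 10.7 m/s

10.7 m/s


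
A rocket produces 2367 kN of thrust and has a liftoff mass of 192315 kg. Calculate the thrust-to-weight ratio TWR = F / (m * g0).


TWR = 2367000 / (192315 * 9.81) = 1.25

1.25


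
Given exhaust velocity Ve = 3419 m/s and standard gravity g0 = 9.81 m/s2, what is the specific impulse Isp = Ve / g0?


Isp = Ve / g0 = 3419 / 9.81 = 348.5 s

348.5 s


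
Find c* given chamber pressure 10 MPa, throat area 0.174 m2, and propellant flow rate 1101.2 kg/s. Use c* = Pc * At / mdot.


c* = 10e6 * 0.174 / 1101.2 = 1580 m/s

1580 m/s


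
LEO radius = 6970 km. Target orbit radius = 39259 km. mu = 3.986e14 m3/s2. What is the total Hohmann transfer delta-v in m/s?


V1 = sqrt(mu/r1) = 7562.27 m/s
dV1 = V1*(sqrt(2*r2/(r1+r2)) - 1) = 2293.25 m/s
V2 = sqrt(mu/r2) = 3186.39 m/s
dV2 = V2*(1 - sqrt(2*r1/(r1+r2))) = 1436.65 m/s
Total dV = 3730 m/s

3730 m/s


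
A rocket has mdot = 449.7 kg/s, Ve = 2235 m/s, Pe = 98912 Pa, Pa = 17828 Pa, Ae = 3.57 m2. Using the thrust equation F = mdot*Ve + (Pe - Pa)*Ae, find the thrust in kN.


F = 449.7 * 2235 + (98912 - 17828) * 3.57 = 1.2945e+06 N = 1294.5 kN

1294.5 kN


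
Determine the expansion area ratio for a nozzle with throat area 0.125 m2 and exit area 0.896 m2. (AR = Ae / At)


AR = 0.896 / 0.125 = 7.2

7.2


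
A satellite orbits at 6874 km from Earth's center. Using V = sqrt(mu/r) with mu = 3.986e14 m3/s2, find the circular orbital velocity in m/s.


V = sqrt(3.986e14 / 6874000) = 7615 m/s

7615 m/s


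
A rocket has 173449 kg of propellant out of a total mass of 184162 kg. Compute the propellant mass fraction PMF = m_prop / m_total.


PMF = 173449 / 184162 = 0.942

0.942


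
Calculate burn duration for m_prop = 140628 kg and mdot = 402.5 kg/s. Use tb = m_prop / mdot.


tb = 140628 / 402.5 = 349.4 s

349.4 s


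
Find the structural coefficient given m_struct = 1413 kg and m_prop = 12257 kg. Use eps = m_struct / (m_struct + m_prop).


eps = 1413 / (1413 + 12257) = 0.1034

0.1034


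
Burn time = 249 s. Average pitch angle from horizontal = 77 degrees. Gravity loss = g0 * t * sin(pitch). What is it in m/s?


GL = 9.81 * 249 * sin(77 deg) = 2380 m/s

2380 m/s


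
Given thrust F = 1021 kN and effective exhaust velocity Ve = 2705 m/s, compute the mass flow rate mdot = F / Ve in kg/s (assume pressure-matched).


mdot = F / Ve = 1021000 / 2705 = 377.4 kg/s

377.4 kg/s


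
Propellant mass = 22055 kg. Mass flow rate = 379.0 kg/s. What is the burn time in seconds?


tb = 22055 / 379.0 = 58.2 s

58.2 s


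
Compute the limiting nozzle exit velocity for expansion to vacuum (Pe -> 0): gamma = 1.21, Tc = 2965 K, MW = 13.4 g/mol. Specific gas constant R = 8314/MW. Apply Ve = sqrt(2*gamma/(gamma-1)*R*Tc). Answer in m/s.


R = 8314 / 13.4 = 620.45 J/(kg.K)
Ve = sqrt(2 * 1.21 / (1.21 - 1) * 620.45 * 2965) = 4604 m/s

4604 m/s


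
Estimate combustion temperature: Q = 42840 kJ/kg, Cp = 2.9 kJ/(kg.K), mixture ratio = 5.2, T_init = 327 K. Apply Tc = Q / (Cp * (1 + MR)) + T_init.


Tc = 42840 / (2.9 * (1 + 5.2)) + 327 = 2710 K

2710 K


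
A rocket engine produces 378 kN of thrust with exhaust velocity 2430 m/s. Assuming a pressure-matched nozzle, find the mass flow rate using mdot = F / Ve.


mdot = F / Ve = 378000 / 2430 = 155.6 kg/s

155.6 kg/s


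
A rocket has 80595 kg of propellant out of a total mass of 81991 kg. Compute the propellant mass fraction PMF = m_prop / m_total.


PMF = 80595 / 81991 = 0.983

0.983


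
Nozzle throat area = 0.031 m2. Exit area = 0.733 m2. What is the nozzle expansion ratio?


AR = 0.733 / 0.031 = 23.6

23.6


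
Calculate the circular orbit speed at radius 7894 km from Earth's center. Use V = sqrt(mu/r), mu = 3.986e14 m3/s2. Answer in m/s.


V = sqrt(3.986e14 / 7894000) = 7106 m/s

7106 m/s


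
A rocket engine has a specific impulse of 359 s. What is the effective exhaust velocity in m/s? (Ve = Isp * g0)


Ve = Isp * g0 = 359 * 9.81 = 3521.8 m/s

3521.8 m/s


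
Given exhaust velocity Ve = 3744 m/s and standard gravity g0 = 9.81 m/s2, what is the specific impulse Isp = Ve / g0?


Isp = Ve / g0 = 3744 / 9.81 = 381.7 s

381.7 s


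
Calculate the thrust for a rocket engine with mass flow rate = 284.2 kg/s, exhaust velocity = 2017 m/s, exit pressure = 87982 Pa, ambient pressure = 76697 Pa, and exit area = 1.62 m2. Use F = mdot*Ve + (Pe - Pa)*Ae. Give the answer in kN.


F = 284.2 * 2017 + (87982 - 76697) * 1.62 = 591513.0 N = 591.5 kN

591.5 kN


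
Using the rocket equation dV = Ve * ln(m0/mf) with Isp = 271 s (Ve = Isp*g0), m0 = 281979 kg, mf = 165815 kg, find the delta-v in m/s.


Ve = 271 * 9.81 = 2658.51 m/s
dV = 2658.51 * ln(281979/165815) = 1412 m/s

1412 m/s


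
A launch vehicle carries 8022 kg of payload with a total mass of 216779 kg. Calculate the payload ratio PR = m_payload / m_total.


PR = 8022 / 216779 = 0.037

0.037


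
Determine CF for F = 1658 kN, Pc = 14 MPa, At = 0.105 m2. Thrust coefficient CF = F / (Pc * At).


CF = 1658000 / (14e6 * 0.105) = 1.13

1.13


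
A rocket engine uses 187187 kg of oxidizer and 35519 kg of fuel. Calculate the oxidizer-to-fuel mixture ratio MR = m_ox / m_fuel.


MR = 187187 / 35519 = 5.27

5.27


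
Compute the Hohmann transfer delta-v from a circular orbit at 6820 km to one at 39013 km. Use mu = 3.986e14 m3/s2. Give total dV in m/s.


V1 = sqrt(mu/r1) = 7644.98 m/s
dV1 = V1*(sqrt(2*r2/(r1+r2)) - 1) = 2329.88 m/s
V2 = sqrt(mu/r2) = 3196.42 m/s
dV2 = V2*(1 - sqrt(2*r1/(r1+r2))) = 1452.68 m/s
Total dV = 3783 m/s

3783 m/s


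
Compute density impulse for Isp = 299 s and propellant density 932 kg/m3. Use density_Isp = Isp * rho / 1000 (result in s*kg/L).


rho*Isp = 299 * 932 / 1000 = 279 s*kg/L

279 s*kg/L


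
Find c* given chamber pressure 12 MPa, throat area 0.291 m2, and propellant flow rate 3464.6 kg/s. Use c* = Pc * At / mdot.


c* = 12e6 * 0.291 / 3464.6 = 1008 m/s

1008 m/s


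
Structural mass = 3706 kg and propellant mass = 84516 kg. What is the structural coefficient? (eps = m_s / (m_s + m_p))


eps = 3706 / (3706 + 84516) = 0.042

0.042


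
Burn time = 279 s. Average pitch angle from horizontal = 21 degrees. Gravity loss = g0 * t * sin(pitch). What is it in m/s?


GL = 9.81 * 279 * sin(21 deg) = 981 m/s

981 m/s


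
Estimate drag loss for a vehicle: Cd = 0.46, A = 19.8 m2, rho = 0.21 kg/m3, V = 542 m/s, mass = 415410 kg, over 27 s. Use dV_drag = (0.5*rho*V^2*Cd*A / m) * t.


D = 0.5 * 0.21 * 542^2 * 0.46 * 19.8 = 280938.26 N
a = 280938.26 / 415410 = 0.6763 m/s2
dV = 0.6763 * 27 = 18.3 m/s

18.3 m/s


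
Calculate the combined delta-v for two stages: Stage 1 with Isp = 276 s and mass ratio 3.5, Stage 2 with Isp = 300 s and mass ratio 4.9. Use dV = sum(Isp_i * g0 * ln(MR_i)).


dV1 = 276 * 9.81 * ln(3.5) = 3391.9 m/s
dV2 = 300 * 9.81 * ln(4.9) = 4677.1 m/s
Total dV = 3391.9 + 4677.1 = 8069.0 m/s ~ 8069 m/s

8069 m/s


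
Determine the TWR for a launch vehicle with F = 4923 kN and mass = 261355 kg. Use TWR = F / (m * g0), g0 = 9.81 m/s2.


TWR = 4923000 / (261355 * 9.81) = 1.92

1.92


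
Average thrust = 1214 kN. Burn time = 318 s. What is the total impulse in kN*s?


It = 1214 * 318 = 386052 kN*s

386052 kN*s


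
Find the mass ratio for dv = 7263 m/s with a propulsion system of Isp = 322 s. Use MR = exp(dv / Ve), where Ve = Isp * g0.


Ve = 322 * 9.81 = 3158.82 m/s
MR = exp(7263 / 3158.82) = 9.967

9.967


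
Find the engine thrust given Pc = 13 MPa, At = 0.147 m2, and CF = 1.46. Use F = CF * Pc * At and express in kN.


F = 1.46 * 13e6 * 0.147 = 2.7901e+06 N = 2790.1 kN

2790.1 kN


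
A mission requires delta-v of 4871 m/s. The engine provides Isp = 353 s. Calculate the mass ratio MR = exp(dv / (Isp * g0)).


Ve = 353 * 9.81 = 3462.93 m/s
MR = exp(4871 / 3462.93) = 4.082

4.082


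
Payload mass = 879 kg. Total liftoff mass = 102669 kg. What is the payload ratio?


PR = 879 / 102669 = 0.0086

0.0086


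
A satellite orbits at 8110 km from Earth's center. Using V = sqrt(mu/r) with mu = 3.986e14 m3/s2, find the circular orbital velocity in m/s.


V = sqrt(3.986e14 / 8110000) = 7011 m/s

7011 m/s


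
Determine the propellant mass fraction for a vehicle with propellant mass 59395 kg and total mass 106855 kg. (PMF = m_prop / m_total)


PMF = 59395 / 106855 = 0.556

0.556


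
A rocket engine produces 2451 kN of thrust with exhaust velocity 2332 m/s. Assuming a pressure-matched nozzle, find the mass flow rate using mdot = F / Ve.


mdot = F / Ve = 2451000 / 2332 = 1051.0 kg/s

1051.0 kg/s


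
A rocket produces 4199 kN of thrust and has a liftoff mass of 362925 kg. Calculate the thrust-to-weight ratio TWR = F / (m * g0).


TWR = 4199000 / (362925 * 9.81) = 1.18

1.18


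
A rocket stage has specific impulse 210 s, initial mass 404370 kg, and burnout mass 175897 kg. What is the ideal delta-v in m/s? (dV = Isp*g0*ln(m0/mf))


Ve = 210 * 9.81 = 2060.1 m/s
dV = 2060.1 * ln(404370/175897) = 1715 m/s

1715 m/s


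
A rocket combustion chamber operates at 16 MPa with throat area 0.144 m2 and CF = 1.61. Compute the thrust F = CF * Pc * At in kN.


F = 1.61 * 16e6 * 0.144 = 3.7094e+06 N = 3709.4 kN

3709.4 kN


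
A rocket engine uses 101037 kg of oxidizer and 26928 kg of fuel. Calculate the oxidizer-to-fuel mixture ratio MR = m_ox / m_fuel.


MR = 101037 / 26928 = 3.75

3.75


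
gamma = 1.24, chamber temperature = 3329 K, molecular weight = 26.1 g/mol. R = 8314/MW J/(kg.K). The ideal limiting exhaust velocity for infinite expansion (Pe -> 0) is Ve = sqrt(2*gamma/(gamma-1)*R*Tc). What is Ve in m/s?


R = 8314 / 26.1 = 318.54 J/(kg.K)
Ve = sqrt(2 * 1.24 / (1.24 - 1) * 318.54 * 3329) = 3310 m/s

3310 m/s


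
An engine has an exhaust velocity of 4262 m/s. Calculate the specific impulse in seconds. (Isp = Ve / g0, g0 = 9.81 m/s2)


Isp = Ve / g0 = 4262 / 9.81 = 434.5 s

434.5 s


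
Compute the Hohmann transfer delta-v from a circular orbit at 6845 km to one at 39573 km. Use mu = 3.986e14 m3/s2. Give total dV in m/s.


V1 = sqrt(mu/r1) = 7631.01 m/s
dV1 = V1*(sqrt(2*r2/(r1+r2)) - 1) = 2333.44 m/s
V2 = sqrt(mu/r2) = 3173.72 m/s
dV2 = V2*(1 - sqrt(2*r1/(r1+r2))) = 1450.16 m/s
Total dV = 3784 m/s

3784 m/s


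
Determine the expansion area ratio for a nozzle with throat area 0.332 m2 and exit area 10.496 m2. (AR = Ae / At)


AR = 10.496 / 0.332 = 31.6

31.6


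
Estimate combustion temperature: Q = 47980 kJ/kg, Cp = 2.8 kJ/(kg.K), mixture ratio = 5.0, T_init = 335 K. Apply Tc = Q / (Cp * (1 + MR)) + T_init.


Tc = 47980 / (2.8 * (1 + 5.0)) + 335 = 3191 K

3191 K


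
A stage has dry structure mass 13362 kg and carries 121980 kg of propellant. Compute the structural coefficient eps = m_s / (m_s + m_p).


eps = 13362 / (13362 + 121980) = 0.0987

0.0987


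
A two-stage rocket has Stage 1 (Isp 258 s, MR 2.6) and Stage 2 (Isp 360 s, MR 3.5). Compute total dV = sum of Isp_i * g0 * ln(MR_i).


dV1 = 258 * 9.81 * ln(2.6) = 2418.4 m/s
dV2 = 360 * 9.81 * ln(3.5) = 4424.3 m/s
Total dV = 2418.4 + 4424.3 = 6842.7 m/s ~ 6843 m/s

6843 m/s


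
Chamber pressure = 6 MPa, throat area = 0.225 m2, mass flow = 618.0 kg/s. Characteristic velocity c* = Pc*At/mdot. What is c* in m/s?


c* = 6e6 * 0.225 / 618.0 = 2184 m/s

2184 m/s


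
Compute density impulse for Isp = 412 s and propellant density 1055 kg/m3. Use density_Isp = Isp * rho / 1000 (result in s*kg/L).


rho*Isp = 412 * 1055 / 1000 = 435 s*kg/L

435 s*kg/L


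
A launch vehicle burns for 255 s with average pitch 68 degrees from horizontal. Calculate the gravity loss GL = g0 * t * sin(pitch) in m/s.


GL = 9.81 * 255 * sin(68 deg) = 2319 m/s

2319 m/s


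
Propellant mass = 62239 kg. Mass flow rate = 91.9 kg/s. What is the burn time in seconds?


tb = 62239 / 91.9 = 677.2 s

677.2 s


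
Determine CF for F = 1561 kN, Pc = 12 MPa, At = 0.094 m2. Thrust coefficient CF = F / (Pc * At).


CF = 1561000 / (12e6 * 0.094) = 1.38

1.38


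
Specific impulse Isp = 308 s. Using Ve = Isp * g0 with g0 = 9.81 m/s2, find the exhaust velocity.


Ve = Isp * g0 = 308 * 9.81 = 3021.5 m/s

3021.5 m/s


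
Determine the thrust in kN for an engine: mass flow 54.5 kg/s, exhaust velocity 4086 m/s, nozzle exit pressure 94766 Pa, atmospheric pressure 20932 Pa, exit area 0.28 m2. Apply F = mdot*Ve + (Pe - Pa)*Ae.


F = 54.5 * 4086 + (94766 - 20932) * 0.28 = 243361.0 N = 243.4 kN

243.4 kN


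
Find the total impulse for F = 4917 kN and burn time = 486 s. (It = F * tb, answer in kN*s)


It = 4917 * 486 = 2389662 kN*s

2389662 kN*s


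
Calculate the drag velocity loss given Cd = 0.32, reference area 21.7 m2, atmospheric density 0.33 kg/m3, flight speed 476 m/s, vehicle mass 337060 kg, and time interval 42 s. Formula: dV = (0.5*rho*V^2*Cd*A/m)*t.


D = 0.5 * 0.33 * 476^2 * 0.32 * 21.7 = 259601.72 N
a = 259601.72 / 337060 = 0.7702 m/s2
dV = 0.7702 * 42 = 32.3 m/s

32.3 m/s


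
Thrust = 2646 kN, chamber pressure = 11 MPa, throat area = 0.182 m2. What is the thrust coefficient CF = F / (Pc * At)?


CF = 2646000 / (11e6 * 0.182) = 1.32

1.32


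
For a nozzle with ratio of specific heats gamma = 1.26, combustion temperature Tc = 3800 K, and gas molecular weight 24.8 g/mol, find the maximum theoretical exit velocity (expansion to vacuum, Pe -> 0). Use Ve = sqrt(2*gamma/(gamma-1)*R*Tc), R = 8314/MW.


R = 8314 / 24.8 = 335.24 J/(kg.K)
Ve = sqrt(2 * 1.26 / (1.26 - 1) * 335.24 * 3800) = 3514 m/s

3514 m/s


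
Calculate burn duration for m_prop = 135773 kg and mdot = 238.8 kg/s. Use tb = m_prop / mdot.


tb = 135773 / 238.8 = 568.6 s

568.6 s


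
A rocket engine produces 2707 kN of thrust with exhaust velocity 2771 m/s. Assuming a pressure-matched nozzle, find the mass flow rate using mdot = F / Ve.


mdot = F / Ve = 2707000 / 2771 = 976.9 kg/s

976.9 kg/s


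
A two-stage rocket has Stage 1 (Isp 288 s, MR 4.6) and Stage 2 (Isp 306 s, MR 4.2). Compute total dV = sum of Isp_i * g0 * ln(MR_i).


dV1 = 288 * 9.81 * ln(4.6) = 4311.5 m/s
dV2 = 306 * 9.81 * ln(4.2) = 4307.9 m/s
Total dV = 4311.5 + 4307.9 = 8619.4 m/s ~ 8619 m/s

8619 m/s


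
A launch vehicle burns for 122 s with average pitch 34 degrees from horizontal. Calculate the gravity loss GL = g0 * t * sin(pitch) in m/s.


GL = 9.81 * 122 * sin(34 deg) = 669 m/s

669 m/s


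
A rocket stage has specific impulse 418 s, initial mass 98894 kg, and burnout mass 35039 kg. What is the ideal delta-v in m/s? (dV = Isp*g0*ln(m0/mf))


Ve = 418 * 9.81 = 4100.58 m/s
dV = 4100.58 * ln(98894/35039) = 4255 m/s

4255 m/s


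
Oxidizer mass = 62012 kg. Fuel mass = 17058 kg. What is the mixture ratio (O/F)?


MR = 62012 / 17058 = 3.64

3.64


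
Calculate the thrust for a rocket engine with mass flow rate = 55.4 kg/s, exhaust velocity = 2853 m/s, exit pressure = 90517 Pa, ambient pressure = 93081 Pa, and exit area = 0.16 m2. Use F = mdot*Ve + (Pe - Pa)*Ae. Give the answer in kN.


F = 55.4 * 2853 + (90517 - 93081) * 0.16 = 157646.0 N = 157.6 kN

157.6 kN


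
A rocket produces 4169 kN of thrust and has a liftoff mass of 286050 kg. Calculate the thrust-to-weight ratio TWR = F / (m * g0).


TWR = 4169000 / (286050 * 9.81) = 1.49

1.49


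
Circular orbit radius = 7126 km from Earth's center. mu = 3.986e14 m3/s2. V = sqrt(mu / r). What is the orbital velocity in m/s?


V = sqrt(3.986e14 / 7126000) = 7479 m/s

7479 m/s


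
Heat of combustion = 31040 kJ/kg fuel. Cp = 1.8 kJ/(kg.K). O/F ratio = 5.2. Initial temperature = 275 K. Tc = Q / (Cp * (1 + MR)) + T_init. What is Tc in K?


Tc = 31040 / (1.8 * (1 + 5.2)) + 275 = 3056 K

3056 K


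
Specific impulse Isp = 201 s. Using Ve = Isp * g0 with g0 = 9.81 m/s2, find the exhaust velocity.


Ve = Isp * g0 = 201 * 9.81 = 1971.8 m/s

1971.8 m/s


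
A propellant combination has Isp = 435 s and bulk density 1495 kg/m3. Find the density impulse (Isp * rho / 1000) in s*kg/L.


rho*Isp = 435 * 1495 / 1000 = 650 s*kg/L

650 s*kg/L


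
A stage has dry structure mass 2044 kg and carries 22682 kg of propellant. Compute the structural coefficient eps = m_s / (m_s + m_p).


eps = 2044 / (2044 + 22682) = 0.0827

0.0827


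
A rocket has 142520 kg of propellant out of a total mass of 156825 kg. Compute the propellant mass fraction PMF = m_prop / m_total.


PMF = 142520 / 156825 = 0.909

0.909


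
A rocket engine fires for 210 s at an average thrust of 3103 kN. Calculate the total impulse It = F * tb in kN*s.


It = 3103 * 210 = 651630 kN*s

651630 kN*s


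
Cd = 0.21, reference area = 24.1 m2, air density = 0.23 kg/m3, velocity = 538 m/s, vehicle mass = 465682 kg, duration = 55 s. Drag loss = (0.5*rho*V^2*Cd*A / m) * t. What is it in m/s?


D = 0.5 * 0.23 * 538^2 * 0.21 * 24.1 = 168460.75 N
a = 168460.75 / 465682 = 0.3618 m/s2
dV = 0.3618 * 55 = 19.9 m/s

19.9 m/s


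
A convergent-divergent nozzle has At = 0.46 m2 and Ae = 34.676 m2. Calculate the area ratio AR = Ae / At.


AR = 34.676 / 0.46 = 75.4

75.4


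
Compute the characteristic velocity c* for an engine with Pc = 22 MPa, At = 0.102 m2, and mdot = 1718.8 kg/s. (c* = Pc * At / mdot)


c* = 22e6 * 0.102 / 1718.8 = 1306 m/s

1306 m/s


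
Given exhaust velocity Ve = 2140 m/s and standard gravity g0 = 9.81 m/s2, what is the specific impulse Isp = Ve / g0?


Isp = Ve / g0 = 2140 / 9.81 = 218.1 s

218.1 s


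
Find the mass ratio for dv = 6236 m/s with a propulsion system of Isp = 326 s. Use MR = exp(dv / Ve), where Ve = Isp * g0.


Ve = 326 * 9.81 = 3198.06 m/s
MR = exp(6236 / 3198.06) = 7.028

7.028


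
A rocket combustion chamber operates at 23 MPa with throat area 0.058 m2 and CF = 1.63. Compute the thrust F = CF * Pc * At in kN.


F = 1.63 * 23e6 * 0.058 = 2.1744e+06 N = 2174.4 kN

2174.4 kN


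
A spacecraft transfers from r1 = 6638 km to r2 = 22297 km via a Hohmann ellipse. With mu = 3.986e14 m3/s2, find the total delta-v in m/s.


V1 = sqrt(mu/r1) = 7749.08 m/s
dV1 = V1*(sqrt(2*r2/(r1+r2)) - 1) = 1870.95 m/s
V2 = sqrt(mu/r2) = 4228.1 m/s
dV2 = V2*(1 - sqrt(2*r1/(r1+r2))) = 1364.14 m/s
Total dV = 3235 m/s

3235 m/s


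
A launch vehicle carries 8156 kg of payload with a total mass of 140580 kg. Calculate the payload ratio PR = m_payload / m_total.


PR = 8156 / 140580 = 0.058

0.058


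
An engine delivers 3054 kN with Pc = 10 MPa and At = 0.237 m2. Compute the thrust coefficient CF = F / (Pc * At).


CF = 3054000 / (10e6 * 0.237) = 1.29

1.29


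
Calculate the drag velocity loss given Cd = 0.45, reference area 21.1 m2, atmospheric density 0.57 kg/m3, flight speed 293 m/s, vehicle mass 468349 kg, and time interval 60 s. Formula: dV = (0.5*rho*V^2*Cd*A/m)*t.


D = 0.5 * 0.57 * 293^2 * 0.45 * 21.1 = 232313.83 N
a = 232313.83 / 468349 = 0.496 m/s2
dV = 0.496 * 60 = 29.8 m/s

29.8 m/s


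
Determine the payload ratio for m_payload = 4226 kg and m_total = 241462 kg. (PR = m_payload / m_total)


PR = 4226 / 241462 = 0.0175

0.0175


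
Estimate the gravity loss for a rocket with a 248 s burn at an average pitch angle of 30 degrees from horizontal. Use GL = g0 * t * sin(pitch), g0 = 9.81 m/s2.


GL = 9.81 * 248 * sin(30 deg) = 1216 m/s

1216 m/s


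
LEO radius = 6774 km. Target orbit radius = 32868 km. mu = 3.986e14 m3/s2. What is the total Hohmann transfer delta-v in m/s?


V1 = sqrt(mu/r1) = 7670.9 m/s
dV1 = V1*(sqrt(2*r2/(r1+r2)) - 1) = 2207.12 m/s
V2 = sqrt(mu/r2) = 3482.43 m/s
dV2 = V2*(1 - sqrt(2*r1/(r1+r2))) = 1446.6 m/s
Total dV = 3654 m/s

3654 m/s


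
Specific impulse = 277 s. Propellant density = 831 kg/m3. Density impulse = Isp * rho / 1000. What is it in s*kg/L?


rho*Isp = 277 * 831 / 1000 = 230 s*kg/L

230 s*kg/L


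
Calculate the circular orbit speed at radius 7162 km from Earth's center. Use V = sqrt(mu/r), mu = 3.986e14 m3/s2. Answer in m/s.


V = sqrt(3.986e14 / 7162000) = 7460 m/s

7460 m/s


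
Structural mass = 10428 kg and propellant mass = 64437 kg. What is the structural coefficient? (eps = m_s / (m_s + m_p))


eps = 10428 / (10428 + 64437) = 0.1393

0.1393


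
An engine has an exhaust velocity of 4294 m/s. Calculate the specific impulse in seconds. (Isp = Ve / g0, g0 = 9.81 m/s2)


Isp = Ve / g0 = 4294 / 9.81 = 437.7 s

437.7 s


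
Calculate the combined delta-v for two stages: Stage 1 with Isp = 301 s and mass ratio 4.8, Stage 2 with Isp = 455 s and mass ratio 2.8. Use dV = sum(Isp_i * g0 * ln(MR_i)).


dV1 = 301 * 9.81 * ln(4.8) = 4631.8 m/s
dV2 = 455 * 9.81 * ln(2.8) = 4595.8 m/s
Total dV = 4631.8 + 4595.8 = 9227.6 m/s ~ 9228 m/s

9228 m/s


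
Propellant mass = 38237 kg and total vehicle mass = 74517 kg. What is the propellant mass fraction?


PMF = 38237 / 74517 = 0.513

0.513


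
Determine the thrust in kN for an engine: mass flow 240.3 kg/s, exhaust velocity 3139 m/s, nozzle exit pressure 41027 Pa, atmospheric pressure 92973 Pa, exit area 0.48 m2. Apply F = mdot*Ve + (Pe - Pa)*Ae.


F = 240.3 * 3139 + (41027 - 92973) * 0.48 = 729368.0 N = 729.4 kN

729.4 kN


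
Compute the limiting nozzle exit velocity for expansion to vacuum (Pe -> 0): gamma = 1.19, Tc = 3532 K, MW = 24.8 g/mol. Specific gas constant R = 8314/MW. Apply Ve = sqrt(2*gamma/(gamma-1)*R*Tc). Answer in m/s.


R = 8314 / 24.8 = 335.24 J/(kg.K)
Ve = sqrt(2 * 1.19 / (1.19 - 1) * 335.24 * 3532) = 3851 m/s

3851 m/s


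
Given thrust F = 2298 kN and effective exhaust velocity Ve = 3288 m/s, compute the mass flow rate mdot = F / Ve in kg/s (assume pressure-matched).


mdot = F / Ve = 2298000 / 3288 = 698.9 kg/s

698.9 kg/s


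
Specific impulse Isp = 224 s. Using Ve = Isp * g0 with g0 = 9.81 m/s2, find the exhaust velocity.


Ve = Isp * g0 = 224 * 9.81 = 2197.4 m/s

2197.4 m/s


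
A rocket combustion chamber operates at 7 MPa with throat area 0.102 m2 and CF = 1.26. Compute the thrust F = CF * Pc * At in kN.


F = 1.26 * 7e6 * 0.102 = 899640.0 N = 899.6 kN

899.6 kN


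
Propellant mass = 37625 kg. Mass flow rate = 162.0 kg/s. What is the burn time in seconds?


tb = 37625 / 162.0 = 232.3 s

232.3 s


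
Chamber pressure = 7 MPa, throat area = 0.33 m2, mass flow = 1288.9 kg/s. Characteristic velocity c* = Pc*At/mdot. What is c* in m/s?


c* = 7e6 * 0.33 / 1288.9 = 1792 m/s

1792 m/s


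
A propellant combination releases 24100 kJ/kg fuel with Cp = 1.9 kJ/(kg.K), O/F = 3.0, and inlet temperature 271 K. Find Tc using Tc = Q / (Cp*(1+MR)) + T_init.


Tc = 24100 / (1.9 * (1 + 3.0)) + 271 = 3442 K

3442 K


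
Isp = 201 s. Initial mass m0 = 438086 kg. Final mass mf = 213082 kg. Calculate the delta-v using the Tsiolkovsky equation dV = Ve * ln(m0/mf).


Ve = 201 * 9.81 = 1971.81 m/s
dV = 1971.81 * ln(438086/213082) = 1421 m/s

1421 m/s


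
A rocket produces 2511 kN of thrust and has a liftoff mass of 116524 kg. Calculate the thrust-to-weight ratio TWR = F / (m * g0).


TWR = 2511000 / (116524 * 9.81) = 2.2

2.2


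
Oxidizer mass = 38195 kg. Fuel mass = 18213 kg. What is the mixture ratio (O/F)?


MR = 38195 / 18213 = 2.1

2.1


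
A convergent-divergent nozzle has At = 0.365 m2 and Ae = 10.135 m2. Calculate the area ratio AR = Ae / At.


AR = 10.135 / 0.365 = 27.8

27.8


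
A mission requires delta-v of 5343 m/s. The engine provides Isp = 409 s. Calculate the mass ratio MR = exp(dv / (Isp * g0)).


Ve = 409 * 9.81 = 4012.29 m/s
MR = exp(5343 / 4012.29) = 3.787

3.787


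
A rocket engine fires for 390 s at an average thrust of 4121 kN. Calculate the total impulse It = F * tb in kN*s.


It = 4121 * 390 = 1607190 kN*s

1607190 kN*s


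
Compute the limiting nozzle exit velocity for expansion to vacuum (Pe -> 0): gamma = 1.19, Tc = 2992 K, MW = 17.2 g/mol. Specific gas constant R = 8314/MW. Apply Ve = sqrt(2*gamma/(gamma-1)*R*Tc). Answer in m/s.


R = 8314 / 17.2 = 483.37 J/(kg.K)
Ve = sqrt(2 * 1.19 / (1.19 - 1) * 483.37 * 2992) = 4256 m/s

4256 m/s


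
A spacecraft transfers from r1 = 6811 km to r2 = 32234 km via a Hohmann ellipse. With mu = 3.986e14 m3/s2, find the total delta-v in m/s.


V1 = sqrt(mu/r1) = 7650.03 m/s
dV1 = V1*(sqrt(2*r2/(r1+r2)) - 1) = 2179.95 m/s
V2 = sqrt(mu/r2) = 3516.51 m/s
dV2 = V2*(1 - sqrt(2*r1/(r1+r2))) = 1439.45 m/s
Total dV = 3619 m/s

3619 m/s


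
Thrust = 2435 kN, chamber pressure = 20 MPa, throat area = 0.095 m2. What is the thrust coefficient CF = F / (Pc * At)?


CF = 2435000 / (20e6 * 0.095) = 1.28

1.28


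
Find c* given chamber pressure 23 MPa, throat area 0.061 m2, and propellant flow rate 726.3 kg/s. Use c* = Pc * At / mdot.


c* = 23e6 * 0.061 / 726.3 = 1932 m/s

1932 m/s


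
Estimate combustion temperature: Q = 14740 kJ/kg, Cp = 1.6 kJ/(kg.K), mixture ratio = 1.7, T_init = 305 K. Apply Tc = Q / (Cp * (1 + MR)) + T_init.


Tc = 14740 / (1.6 * (1 + 1.7)) + 305 = 3717 K

3717 K


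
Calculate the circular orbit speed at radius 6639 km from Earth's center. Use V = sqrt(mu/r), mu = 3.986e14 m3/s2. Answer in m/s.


V = sqrt(3.986e14 / 6639000) = 7748 m/s

7748 m/s


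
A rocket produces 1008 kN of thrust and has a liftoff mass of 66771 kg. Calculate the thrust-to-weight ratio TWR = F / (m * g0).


TWR = 1008000 / (66771 * 9.81) = 1.54

1.54


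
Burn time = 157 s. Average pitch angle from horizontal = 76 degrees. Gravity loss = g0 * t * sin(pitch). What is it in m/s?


GL = 9.81 * 157 * sin(76 deg) = 1494 m/s

1494 m/s


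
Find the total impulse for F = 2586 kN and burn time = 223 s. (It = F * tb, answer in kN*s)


It = 2586 * 223 = 576678 kN*s

576678 kN*s


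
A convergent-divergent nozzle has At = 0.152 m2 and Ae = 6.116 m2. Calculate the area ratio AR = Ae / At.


AR = 6.116 / 0.152 = 40.2

40.2


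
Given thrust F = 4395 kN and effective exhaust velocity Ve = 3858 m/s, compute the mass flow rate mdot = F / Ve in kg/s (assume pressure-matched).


mdot = F / Ve = 4395000 / 3858 = 1139.2 kg/s

1139.2 kg/s


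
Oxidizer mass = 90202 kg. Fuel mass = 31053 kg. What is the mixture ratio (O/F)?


MR = 90202 / 31053 = 2.9

2.9


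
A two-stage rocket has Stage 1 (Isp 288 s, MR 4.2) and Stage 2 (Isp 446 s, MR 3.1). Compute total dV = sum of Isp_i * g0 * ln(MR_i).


dV1 = 288 * 9.81 * ln(4.2) = 4054.5 m/s
dV2 = 446 * 9.81 * ln(3.1) = 4950.2 m/s
Total dV = 4054.5 + 4950.2 = 9004.7 m/s ~ 9005 m/s

9005 m/s


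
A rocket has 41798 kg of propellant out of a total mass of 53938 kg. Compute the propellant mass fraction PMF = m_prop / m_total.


PMF = 41798 / 53938 = 0.775

0.775


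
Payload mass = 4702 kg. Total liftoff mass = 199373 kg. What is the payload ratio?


PR = 4702 / 199373 = 0.0236

0.0236


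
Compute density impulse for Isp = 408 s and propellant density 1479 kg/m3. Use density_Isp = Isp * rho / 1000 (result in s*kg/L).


rho*Isp = 408 * 1479 / 1000 = 603 s*kg/L

603 s*kg/L


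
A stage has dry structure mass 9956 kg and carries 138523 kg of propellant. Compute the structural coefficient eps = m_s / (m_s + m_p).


eps = 9956 / (9956 + 138523) = 0.0671

0.0671


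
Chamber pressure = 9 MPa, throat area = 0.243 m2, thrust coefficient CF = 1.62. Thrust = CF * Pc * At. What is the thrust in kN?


F = 1.62 * 9e6 * 0.243 = 3.5429e+06 N = 3542.9 kN

3542.9 kN


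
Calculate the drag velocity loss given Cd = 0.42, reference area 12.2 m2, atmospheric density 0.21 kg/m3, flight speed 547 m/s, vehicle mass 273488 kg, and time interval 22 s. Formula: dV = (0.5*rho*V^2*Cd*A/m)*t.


D = 0.5 * 0.21 * 547^2 * 0.42 * 12.2 = 160980.43 N
a = 160980.43 / 273488 = 0.5886 m/s2
dV = 0.5886 * 22 = 12.9 m/s

12.9 m/s


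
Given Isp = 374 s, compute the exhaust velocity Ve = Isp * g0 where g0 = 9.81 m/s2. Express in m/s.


Ve = Isp * g0 = 374 * 9.81 = 3668.9 m/s

3668.9 m/s


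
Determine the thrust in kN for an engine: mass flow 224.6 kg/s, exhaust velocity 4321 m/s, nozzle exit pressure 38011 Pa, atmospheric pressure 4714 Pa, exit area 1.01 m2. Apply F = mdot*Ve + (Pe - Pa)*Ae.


F = 224.6 * 4321 + (38011 - 4714) * 1.01 = 1.0041e+06 N = 1004.1 kN

1004.1 kN
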